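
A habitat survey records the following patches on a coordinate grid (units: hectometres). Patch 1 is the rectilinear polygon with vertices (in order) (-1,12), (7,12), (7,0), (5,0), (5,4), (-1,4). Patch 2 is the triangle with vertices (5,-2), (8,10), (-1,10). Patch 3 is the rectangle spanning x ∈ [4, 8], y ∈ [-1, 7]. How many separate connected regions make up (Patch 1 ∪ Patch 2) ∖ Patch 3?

2

(Patch 1 ∪ Patch 2) ∖ Patch 3 splits into 2 disjoint pieces (area 60.875, area 0.375).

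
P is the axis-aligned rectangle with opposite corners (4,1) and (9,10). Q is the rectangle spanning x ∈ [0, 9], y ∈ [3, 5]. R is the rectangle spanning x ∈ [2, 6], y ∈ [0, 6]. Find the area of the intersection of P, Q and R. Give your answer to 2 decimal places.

4.00

The intersection is the polygon with vertices (4,3), (4,5), (6,5), (6,3).
By the shoelace formula its area is 4.00.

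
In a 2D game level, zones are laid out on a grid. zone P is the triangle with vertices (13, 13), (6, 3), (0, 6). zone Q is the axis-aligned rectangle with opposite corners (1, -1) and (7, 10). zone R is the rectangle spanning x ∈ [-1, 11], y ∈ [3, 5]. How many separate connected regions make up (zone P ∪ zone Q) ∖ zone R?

2

(zone P ∪ zone Q) ∖ zone R splits into 2 disjoint pieces (area 24, area 46.4269).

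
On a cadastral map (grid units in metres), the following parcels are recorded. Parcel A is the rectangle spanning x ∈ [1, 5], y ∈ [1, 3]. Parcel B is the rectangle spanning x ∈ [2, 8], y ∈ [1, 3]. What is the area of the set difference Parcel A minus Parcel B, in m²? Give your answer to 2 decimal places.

|Parcel A∩Parcel B|: x∈[2,5], y∈[1,3] → 3·2 = 6.
|Parcel A| = 8.
|Parcel A ∖ Parcel B| = |Parcel A| − |Parcel A∩Parcel B| = 8 − 6 = 2.00.

2.00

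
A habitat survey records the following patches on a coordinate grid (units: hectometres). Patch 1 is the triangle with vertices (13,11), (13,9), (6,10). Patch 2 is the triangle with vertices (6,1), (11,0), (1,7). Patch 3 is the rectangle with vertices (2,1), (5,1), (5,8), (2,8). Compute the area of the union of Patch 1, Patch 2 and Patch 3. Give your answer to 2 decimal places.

36.75

By inclusion–exclusion:
Individual areas: |Patch 1| = 7, |Patch 2| = 12.5, |Patch 3| = 21.
|Patch 1∩Patch 2| = 0.
|Patch 1∩Patch 3| = 0.
|Patch 2∩Patch 3| = 3.75.
|Patch 1∩Patch 2∩Patch 3| = 0.
|Patch 1 ∪ Patch 2 ∪ Patch 3| = 40.5 − 3.75 + 0 = 36.75.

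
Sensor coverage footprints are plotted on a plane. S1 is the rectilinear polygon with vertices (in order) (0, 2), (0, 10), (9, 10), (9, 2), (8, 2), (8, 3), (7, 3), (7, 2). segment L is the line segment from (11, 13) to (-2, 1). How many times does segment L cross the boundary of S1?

2

The segment meets the boundary at (0,2.846), (7.75,10).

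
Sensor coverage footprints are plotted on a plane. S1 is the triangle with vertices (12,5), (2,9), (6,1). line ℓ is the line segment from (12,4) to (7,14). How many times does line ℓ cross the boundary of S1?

The segment meets the boundary at (11.375,5.25), (11.625,4.75).

2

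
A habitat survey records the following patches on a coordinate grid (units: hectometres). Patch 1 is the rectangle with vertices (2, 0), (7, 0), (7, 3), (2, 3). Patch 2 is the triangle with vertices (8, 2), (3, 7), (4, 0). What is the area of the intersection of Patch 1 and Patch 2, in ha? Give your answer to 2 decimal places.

The intersection is the polygon with vertices (7,1.5), (4,0), (3.571,3), (7,3).
By the shoelace formula its area is 7.39.

7.39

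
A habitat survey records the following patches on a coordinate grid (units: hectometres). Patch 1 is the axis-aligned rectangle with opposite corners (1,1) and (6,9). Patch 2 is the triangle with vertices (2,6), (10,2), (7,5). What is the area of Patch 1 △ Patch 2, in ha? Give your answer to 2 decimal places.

|Patch 1| = 40, |Patch 2| = 6, |Patch 1∩Patch 2| = 2.4.
|Patch 1 △ Patch 2| = |Patch 1| + |Patch 2| − 2·|Patch 1∩Patch 2| = 40 + 6 − 4.8 = 41.20.

41.20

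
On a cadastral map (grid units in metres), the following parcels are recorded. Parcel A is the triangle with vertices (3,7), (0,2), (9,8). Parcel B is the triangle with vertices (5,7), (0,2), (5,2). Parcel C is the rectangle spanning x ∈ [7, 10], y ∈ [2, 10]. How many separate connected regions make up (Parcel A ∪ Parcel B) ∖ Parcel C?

(Parcel A ∪ Parcel B) ∖ Parcel C is a single connected region.

1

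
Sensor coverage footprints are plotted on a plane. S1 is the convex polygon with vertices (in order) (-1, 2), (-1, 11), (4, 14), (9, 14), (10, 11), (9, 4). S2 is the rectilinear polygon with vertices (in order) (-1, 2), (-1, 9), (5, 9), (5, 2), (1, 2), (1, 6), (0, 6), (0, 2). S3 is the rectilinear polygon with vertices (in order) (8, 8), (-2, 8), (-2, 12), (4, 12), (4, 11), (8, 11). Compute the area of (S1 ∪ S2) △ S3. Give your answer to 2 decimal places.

|S1 ∪ S2| = 110.8.
|(S1 ∪ S2) ∩ S3| = 31.1667.
|(S1 ∪ S2) △ S3| = 110.8 + 36 − 62.3333 = 84.47.

84.47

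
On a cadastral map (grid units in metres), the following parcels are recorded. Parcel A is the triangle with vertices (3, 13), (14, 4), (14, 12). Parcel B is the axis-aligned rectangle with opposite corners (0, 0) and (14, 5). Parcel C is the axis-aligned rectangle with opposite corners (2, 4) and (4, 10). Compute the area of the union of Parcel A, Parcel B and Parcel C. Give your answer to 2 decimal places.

123.39

By inclusion–exclusion:
Individual areas: |Parcel A| = 44, |Parcel B| = 70, |Parcel C| = 12.
|Parcel A∩Parcel B| = 0.6111.
|Parcel A∩Parcel C| = 0.
|Parcel B∩Parcel C|: x∈[2,4], y∈[4,5] → 2·1 = 2.
|Parcel A∩Parcel B∩Parcel C| = 0.
|Parcel A ∪ Parcel B ∪ Parcel C| = 126 − 2.6111 + 0 = 123.39.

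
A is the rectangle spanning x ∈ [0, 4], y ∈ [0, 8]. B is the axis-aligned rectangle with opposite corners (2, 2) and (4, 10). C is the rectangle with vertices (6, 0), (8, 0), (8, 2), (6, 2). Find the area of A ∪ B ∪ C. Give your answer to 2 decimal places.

By inclusion–exclusion:
Individual areas: |A| = 32, |B| = 16, |C| = 4.
|A∩B|: x∈[2,4], y∈[2,8] → 2·6 = 12.
|A∩C| = 0 (no overlap).
|B∩C| = 0 (no overlap).
|A∩B∩C| = 0.
|A ∪ B ∪ C| = 52 − 12 + 0 = 40.00.

40.00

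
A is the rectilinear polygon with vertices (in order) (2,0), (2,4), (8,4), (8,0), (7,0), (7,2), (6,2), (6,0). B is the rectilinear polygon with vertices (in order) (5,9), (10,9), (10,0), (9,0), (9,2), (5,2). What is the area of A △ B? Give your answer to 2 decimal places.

47.00

|A| = 22, |B| = 37, |A∩B| = 6.
|A △ B| = |A| + |B| − 2·|A∩B| = 22 + 37 − 12 = 47.00.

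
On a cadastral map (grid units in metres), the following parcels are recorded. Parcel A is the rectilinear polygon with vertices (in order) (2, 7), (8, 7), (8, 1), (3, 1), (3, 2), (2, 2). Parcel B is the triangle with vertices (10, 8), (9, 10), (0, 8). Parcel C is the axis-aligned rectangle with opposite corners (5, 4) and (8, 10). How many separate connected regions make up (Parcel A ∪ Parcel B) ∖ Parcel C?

(Parcel A ∪ Parcel B) ∖ Parcel C splits into 3 disjoint pieces (area 26, area 2.8889, area 2.7778).

3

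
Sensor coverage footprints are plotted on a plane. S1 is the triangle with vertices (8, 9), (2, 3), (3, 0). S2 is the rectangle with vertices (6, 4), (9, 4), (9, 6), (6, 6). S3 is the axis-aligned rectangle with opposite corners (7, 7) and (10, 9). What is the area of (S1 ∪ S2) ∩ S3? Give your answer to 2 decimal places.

The region (S1 ∪ S2) ∩ S3 is the polygon with vertices (8,9), (7,7.2), (7,8).
By the shoelace formula its area is 0.40.

0.40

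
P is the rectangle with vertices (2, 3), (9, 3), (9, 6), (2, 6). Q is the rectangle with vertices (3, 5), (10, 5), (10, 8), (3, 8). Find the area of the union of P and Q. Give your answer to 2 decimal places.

By inclusion–exclusion:
Individual areas: |P| = 21, |Q| = 21.
|P∩Q|: x∈[3,9], y∈[5,6] → 6·1 = 6.
|P ∪ Q| = 42 − 6 = 36.00.

36.00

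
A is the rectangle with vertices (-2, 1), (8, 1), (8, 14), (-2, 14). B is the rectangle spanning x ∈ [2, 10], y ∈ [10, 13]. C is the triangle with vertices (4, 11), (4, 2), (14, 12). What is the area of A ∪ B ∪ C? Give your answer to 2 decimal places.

By inclusion–exclusion:
Individual areas: |A| = 130, |B| = 24, |C| = 45.
|A∩B|: x∈[2,8], y∈[10,13] → 6·3 = 18.
|A∩C| = 28.8.
|B∩C| = 7.8.
|A∩B∩C| = 4.8.
|A ∪ B ∪ C| = 199 − 54.6 + 4.8 = 149.20.

149.20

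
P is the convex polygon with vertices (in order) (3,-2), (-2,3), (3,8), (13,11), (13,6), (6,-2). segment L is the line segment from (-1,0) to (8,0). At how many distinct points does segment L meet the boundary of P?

The segment meets the boundary at (7.75,0), (1,0).

2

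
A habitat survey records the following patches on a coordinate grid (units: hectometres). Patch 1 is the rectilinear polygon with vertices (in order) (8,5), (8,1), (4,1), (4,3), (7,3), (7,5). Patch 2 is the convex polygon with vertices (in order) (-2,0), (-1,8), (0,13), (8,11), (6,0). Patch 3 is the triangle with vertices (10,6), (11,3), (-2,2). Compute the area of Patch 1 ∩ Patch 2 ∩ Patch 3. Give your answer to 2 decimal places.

The intersection is the polygon with vertices (4,3), (6.545,3), (6.482,2.652), (4,2.462).
By the shoelace formula its area is 1.11.

1.11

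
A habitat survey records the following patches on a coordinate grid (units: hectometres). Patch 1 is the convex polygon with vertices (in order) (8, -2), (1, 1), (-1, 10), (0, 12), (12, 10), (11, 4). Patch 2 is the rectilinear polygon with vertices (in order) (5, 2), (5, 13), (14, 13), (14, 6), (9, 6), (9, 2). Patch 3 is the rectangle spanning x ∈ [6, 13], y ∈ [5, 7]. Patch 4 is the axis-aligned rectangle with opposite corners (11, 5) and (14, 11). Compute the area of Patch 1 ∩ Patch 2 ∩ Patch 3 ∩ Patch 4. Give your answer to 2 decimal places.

0.42

The intersection is the polygon with vertices (11,6), (11,7), (11.5,7), (11.333,6).
By the shoelace formula its area is 0.42.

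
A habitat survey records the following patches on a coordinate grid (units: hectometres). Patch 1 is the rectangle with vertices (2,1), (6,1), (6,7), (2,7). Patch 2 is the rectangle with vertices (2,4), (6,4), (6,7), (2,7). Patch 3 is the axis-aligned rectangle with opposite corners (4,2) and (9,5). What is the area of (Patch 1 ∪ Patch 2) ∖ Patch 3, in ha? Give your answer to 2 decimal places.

|Patch 1 ∪ Patch 2| = 24.
|(Patch 1 ∪ Patch 2) ∩ Patch 3| = 6.
|(Patch 1 ∪ Patch 2) ∖ Patch 3| = 24 − 6 = 18.00.

18.00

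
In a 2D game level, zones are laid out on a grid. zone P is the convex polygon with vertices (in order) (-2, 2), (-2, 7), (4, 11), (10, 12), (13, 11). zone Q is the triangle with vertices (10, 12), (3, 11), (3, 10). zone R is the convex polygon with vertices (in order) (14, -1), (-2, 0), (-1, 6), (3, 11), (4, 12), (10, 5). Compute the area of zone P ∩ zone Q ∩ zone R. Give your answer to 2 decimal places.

1.16

The intersection is the polygon with vertices (4.75,11.125), (5.18,10.623), (3,10), (3,10.333), (4,11).
By the shoelace formula its area is 1.16.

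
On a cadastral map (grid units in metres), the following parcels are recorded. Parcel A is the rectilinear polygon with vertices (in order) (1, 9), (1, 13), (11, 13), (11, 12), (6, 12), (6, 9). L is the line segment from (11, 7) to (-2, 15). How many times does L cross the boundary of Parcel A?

The segment meets the boundary at (1.25,13), (6,10.077).

2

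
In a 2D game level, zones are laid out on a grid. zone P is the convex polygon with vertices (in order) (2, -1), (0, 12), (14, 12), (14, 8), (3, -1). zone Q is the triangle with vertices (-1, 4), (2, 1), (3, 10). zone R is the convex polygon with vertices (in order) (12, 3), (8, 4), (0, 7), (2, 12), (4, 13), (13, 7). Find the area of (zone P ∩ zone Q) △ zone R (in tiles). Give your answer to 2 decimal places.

72.77

|zone P ∩ zone Q| = 9.027.
|(zone P ∩ zone Q) ∩ zone R| = 3.6298.
|(zone P ∩ zone Q) △ zone R| = 9.027 + 71 − 7.2596 = 72.77.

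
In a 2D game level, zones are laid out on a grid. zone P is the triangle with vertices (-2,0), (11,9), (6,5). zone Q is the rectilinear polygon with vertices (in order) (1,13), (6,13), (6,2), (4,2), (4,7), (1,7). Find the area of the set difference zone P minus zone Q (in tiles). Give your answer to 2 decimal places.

2.56

|zone P| = 3.5, |zone P∩zone Q| = 0.9423.
|zone P ∖ zone Q| = |zone P| − |zone P∩zone Q| = 3.5 − 0.9423 = 2.56.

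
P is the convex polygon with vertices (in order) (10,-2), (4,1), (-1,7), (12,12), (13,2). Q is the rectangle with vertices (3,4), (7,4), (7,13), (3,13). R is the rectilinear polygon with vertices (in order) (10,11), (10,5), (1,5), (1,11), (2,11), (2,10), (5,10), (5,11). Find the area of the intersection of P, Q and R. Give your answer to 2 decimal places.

17.23

The intersection is the polygon with vertices (7,5), (3,5), (3,8.539), (7,10.077).
By the shoelace formula its area is 17.23.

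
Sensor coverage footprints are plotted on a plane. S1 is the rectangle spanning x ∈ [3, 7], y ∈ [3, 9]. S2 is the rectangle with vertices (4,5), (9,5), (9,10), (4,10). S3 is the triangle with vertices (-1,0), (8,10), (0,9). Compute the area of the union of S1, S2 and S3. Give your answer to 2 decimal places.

60.61

By inclusion–exclusion:
Individual areas: |S1| = 24, |S2| = 25, |S3| = 35.5.
|S1∩S2|: x∈[4,7], y∈[5,9] → 3·4 = 12.
|S1∩S3| = 9.3333.
|S2∩S3| = 7.8889.
|S1∩S2∩S3| = 5.3333.
|S1 ∪ S2 ∪ S3| = 84.5 − 29.2222 + 5.3333 = 60.61.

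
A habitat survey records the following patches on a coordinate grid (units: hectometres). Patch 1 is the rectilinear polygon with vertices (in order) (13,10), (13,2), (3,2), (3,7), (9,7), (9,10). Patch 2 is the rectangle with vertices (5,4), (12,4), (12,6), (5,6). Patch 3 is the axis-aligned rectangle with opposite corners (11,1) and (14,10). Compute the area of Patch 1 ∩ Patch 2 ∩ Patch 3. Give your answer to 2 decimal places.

2.00

The intersection is the polygon with vertices (12,6), (12,4), (11,4), (11,6).
By the shoelace formula its area is 2.00.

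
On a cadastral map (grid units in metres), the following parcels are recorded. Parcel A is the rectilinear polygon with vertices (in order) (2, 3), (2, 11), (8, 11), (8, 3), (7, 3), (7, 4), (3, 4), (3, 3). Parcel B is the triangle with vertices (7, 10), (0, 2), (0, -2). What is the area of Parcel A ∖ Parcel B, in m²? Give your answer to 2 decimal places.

37.79

|Parcel A| = 44, |Parcel A∩Parcel B| = 6.2083.
|Parcel A ∖ Parcel B| = |Parcel A| − |Parcel A∩Parcel B| = 44 − 6.2083 = 37.79.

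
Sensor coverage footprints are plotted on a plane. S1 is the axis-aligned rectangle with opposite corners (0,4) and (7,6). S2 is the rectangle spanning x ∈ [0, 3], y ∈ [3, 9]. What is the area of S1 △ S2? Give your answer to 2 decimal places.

20.00

|S1∩S2|: x∈[0,3], y∈[4,6] → 3·2 = 6.
|S1 △ S2| = |S1| + |S2| − 2·|S1∩S2| = 14 + 18 − 12 = 20.00.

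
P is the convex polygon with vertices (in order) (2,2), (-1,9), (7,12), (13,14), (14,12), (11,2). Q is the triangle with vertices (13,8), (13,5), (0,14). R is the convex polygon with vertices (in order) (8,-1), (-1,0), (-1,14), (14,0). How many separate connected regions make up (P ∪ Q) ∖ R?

(P ∪ Q) ∖ R is a single connected region.

1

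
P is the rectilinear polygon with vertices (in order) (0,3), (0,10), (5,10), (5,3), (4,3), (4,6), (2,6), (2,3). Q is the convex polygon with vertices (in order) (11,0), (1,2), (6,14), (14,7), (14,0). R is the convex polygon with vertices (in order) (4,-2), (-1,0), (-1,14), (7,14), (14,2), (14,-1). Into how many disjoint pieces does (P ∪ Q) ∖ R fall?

(P ∪ Q) ∖ R is a single connected region.

1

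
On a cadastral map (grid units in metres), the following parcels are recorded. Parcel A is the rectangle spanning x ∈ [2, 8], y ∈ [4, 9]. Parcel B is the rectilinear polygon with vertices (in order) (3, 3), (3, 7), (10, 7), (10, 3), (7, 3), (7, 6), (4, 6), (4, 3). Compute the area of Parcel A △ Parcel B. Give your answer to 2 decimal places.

|Parcel A| = 30, |Parcel B| = 19, |Parcel A∩Parcel B| = 9.
|Parcel A △ Parcel B| = |Parcel A| + |Parcel B| − 2·|Parcel A∩Parcel B| = 30 + 19 − 18 = 31.00.

31.00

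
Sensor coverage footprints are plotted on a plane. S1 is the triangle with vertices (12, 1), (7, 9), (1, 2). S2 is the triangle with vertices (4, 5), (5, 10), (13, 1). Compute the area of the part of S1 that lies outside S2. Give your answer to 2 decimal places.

|S1| = 41.5, |S1∩S2| = 19.0394.
|S1 ∖ S2| = |S1| − |S1∩S2| = 41.5 − 19.0394 = 22.46.

22.46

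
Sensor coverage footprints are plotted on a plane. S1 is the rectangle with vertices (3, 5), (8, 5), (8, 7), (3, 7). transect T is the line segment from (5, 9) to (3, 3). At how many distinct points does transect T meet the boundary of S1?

2

The segment meets the boundary at (3.667,5), (4.333,7).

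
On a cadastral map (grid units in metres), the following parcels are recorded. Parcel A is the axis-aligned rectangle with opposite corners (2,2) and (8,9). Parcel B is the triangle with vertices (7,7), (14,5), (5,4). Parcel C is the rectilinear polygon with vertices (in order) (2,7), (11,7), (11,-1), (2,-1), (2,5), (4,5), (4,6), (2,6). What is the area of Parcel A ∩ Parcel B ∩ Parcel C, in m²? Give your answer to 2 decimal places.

5.36

The intersection is the polygon with vertices (5,4), (7,7), (8,6.714), (8,4.333).
By the shoelace formula its area is 5.36.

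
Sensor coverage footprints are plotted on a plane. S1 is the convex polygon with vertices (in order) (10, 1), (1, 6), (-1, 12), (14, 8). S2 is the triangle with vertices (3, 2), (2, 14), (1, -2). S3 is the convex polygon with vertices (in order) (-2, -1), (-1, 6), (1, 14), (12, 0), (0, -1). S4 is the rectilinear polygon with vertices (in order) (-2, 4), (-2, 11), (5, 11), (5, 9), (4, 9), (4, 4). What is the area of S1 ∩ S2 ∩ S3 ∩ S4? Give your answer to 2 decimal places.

4.75

The intersection is the polygon with vertices (2.748,5.029), (1.483,5.731), (1.812,11), (2.25,11).
By the shoelace formula its area is 4.75.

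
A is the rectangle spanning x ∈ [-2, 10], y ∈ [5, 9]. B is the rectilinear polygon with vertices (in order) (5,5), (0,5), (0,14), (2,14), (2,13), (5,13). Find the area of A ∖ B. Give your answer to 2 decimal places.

|A| = 48, |A∩B| = 20.
|A ∖ B| = |A| − |A∩B| = 48 − 20 = 28.00.

28.00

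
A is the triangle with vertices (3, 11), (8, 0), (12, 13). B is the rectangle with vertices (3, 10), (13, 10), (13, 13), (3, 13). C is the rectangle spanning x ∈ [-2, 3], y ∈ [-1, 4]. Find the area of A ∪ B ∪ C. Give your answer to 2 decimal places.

93.11

By inclusion–exclusion:
Individual areas: |A| = 54.5, |B| = 30, |C| = 25.
|A∩B| = 16.3881.
|A∩C| = 0.
|B∩C| = 0 (no overlap).
|A∩B∩C| = 0.
|A ∪ B ∪ C| = 109.5 − 16.3881 + 0 = 93.11.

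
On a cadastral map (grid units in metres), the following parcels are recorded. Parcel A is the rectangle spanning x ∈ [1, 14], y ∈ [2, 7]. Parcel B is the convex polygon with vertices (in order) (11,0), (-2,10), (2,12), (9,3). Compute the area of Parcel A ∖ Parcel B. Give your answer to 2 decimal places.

|Parcel A| = 65, |Parcel A∩Parcel B| = 13.3611.
|Parcel A ∖ Parcel B| = |Parcel A| − |Parcel A∩Parcel B| = 65 − 13.3611 = 51.64.

51.64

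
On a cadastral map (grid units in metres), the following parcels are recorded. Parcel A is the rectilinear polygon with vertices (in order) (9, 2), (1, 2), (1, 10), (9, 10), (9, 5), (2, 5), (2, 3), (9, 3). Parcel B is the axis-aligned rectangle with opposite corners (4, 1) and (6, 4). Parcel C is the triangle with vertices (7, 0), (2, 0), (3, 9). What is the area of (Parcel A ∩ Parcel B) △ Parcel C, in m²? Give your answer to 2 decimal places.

20.75

|Parcel A ∩ Parcel B| = 2.
|(Parcel A ∩ Parcel B) ∩ Parcel C| = 1.875.
|(Parcel A ∩ Parcel B) △ Parcel C| = 2 + 22.5 − 3.75 = 20.75.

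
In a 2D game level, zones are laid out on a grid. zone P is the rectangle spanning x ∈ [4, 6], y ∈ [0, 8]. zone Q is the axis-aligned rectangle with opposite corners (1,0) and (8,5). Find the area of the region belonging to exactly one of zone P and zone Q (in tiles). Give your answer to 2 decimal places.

|zone P∩zone Q|: x∈[4,6], y∈[0,5] → 2·5 = 10.
|zone P △ zone Q| = |zone P| + |zone Q| − 2·|zone P∩zone Q| = 16 + 35 − 20 = 31.00.

31.00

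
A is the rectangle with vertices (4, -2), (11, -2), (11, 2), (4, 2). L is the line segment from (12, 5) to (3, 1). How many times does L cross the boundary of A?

The segment meets the boundary at (5.25,2), (4,1.444).

2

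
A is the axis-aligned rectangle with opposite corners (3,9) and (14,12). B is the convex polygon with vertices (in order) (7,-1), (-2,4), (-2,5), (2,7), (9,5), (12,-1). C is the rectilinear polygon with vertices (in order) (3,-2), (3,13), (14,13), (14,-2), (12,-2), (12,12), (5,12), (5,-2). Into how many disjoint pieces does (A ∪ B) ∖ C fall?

(A ∪ B) ∖ C splits into 3 disjoint pieces (area 21, area 34.1746, area 17.8016).

3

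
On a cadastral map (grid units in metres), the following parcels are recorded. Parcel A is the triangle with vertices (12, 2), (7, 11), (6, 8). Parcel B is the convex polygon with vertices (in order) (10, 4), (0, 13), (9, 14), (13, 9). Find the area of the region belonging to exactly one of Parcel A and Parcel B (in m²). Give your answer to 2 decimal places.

53.46

|Parcel A| = 12, |Parcel B| = 63, |Parcel A∩Parcel B| = 10.7692.
|Parcel A △ Parcel B| = |Parcel A| + |Parcel B| − 2·|Parcel A∩Parcel B| = 12 + 63 − 21.5385 = 53.46.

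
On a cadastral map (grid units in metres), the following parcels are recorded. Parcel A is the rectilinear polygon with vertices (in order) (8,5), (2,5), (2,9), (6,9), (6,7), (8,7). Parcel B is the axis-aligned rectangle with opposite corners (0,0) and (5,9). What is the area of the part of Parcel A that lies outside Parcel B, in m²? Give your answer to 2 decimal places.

8.00

|Parcel A| = 20, |Parcel A∩Parcel B| = 12.
|Parcel A ∖ Parcel B| = |Parcel A| − |Parcel A∩Parcel B| = 20 − 12 = 8.00.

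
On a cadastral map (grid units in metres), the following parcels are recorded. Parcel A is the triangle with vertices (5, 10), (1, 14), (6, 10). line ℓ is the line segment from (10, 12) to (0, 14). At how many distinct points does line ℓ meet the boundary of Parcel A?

2

The segment meets the boundary at (1.25,13.75), (1.333,13.733).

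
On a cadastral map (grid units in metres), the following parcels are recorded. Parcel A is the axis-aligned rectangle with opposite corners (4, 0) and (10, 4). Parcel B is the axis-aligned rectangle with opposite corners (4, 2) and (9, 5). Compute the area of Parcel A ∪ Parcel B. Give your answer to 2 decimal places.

29.00

By inclusion–exclusion:
Individual areas: |Parcel A| = 24, |Parcel B| = 15.
|Parcel A∩Parcel B|: x∈[4,9], y∈[2,4] → 5·2 = 10.
|Parcel A ∪ Parcel B| = 39 − 10 = 29.00.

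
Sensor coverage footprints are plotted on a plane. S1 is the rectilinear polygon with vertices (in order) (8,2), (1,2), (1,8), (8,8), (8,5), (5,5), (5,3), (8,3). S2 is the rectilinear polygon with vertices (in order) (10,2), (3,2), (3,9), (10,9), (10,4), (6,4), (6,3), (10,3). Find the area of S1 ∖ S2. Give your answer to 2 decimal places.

12.00

|S1| = 36, |S1∩S2| = 24.
|S1 ∖ S2| = |S1| − |S1∩S2| = 36 − 24 = 12.00.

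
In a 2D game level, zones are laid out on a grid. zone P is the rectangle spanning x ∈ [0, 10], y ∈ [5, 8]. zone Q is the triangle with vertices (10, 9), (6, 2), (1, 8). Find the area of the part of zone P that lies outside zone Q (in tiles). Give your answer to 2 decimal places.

11.04

|zone P| = 30, |zone P∩zone Q| = 18.9643.
|zone P ∖ zone Q| = |zone P| − |zone P∩zone Q| = 30 − 18.9643 = 11.04.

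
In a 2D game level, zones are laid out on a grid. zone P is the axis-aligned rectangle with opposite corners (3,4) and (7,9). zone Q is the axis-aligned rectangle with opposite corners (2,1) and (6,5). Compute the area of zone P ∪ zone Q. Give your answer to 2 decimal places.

By inclusion–exclusion:
Individual areas: |zone P| = 20, |zone Q| = 16.
|zone P∩zone Q|: x∈[3,6], y∈[4,5] → 3·1 = 3.
|zone P ∪ zone Q| = 36 − 3 = 33.00.

33.00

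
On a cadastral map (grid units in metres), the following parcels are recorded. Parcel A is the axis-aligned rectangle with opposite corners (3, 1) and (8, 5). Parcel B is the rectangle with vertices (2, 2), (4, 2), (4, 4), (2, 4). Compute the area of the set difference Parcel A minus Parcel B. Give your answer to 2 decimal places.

18.00

|Parcel A∩Parcel B|: x∈[3,4], y∈[2,4] → 1·2 = 2.
|Parcel A| = 20.
|Parcel A ∖ Parcel B| = |Parcel A| − |Parcel A∩Parcel B| = 20 − 2 = 18.00.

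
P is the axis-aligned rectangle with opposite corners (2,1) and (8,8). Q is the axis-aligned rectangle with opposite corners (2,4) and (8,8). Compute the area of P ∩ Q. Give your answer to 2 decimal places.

|P∩Q|: x∈[2,8], y∈[4,8] → 6·4 = 24.

24.00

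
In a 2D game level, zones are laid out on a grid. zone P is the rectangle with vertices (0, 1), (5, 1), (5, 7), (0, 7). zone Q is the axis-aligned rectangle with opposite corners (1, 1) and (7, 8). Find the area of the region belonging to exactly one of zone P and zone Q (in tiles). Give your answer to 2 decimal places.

24.00

|zone P∩zone Q|: x∈[1,5], y∈[1,7] → 4·6 = 24.
|zone P △ zone Q| = |zone P| + |zone Q| − 2·|zone P∩zone Q| = 30 + 42 − 48 = 24.00.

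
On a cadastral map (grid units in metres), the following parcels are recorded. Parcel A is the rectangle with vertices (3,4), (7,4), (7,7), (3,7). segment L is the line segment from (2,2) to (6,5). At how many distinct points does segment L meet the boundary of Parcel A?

1

The segment meets the boundary at (4.667,4).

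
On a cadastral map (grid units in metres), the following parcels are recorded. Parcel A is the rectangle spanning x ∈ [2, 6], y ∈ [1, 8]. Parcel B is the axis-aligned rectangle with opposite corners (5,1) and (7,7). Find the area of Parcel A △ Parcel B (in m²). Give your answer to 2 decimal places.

|Parcel A∩Parcel B|: x∈[5,6], y∈[1,7] → 1·6 = 6.
|Parcel A △ Parcel B| = |Parcel A| + |Parcel B| − 2·|Parcel A∩Parcel B| = 28 + 12 − 12 = 28.00.

28.00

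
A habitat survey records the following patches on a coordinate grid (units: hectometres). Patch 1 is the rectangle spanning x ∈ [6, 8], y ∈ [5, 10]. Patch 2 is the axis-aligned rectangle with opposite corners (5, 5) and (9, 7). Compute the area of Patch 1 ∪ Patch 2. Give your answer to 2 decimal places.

By inclusion–exclusion:
Individual areas: |Patch 1| = 10, |Patch 2| = 8.
|Patch 1∩Patch 2|: x∈[6,8], y∈[5,7] → 2·2 = 4.
|Patch 1 ∪ Patch 2| = 18 − 4 = 14.00.

14.00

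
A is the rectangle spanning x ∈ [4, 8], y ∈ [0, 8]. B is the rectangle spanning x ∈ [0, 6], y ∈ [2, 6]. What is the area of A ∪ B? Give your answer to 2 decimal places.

By inclusion–exclusion:
Individual areas: |A| = 32, |B| = 24.
|A∩B|: x∈[4,6], y∈[2,6] → 2·4 = 8.
|A ∪ B| = 56 − 8 = 48.00.

48.00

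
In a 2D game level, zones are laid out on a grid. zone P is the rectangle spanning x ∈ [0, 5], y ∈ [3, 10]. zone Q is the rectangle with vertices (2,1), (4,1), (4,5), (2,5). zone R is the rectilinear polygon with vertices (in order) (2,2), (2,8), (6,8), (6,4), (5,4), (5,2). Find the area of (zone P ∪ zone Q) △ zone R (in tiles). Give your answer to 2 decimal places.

27.00

|zone P ∪ zone Q| = 39.
|(zone P ∪ zone Q) ∩ zone R| = 17.
|(zone P ∪ zone Q) △ zone R| = 39 + 22 − 34 = 27.00.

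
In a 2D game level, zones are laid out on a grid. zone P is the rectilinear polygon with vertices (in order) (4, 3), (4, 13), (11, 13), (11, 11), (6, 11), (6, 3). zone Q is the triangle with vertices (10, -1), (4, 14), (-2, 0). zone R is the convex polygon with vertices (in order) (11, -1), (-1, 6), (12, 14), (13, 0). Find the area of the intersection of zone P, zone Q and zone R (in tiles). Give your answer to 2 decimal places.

13.10

The intersection is the polygon with vertices (6,9), (6,3), (4.143,3), (4,3.083), (4,9.077), (5.58,10.049).
By the shoelace formula its area is 13.10.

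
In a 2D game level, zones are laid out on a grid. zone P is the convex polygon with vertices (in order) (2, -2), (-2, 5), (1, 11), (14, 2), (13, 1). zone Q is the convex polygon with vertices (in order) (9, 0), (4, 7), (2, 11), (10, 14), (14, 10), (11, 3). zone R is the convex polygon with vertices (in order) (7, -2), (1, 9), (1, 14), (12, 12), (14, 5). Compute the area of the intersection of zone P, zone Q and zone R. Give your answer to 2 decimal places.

The intersection is the polygon with vertices (11,3), (9,0), (4,7), (2.529,9.941), (11.356,3.83).
By the shoelace formula its area is 26.61.

26.61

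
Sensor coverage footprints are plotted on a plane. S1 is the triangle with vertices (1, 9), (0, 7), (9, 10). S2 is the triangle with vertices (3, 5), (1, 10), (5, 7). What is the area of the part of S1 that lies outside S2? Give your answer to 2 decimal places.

|S1| = 7.5, |S1∩S2| = 1.6462.
|S1 ∖ S2| = |S1| − |S1∩S2| = 7.5 − 1.6462 = 5.85.

5.85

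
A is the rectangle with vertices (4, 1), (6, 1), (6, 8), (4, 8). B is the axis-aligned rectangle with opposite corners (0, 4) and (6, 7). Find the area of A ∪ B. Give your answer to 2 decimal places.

By inclusion–exclusion:
Individual areas: |A| = 14, |B| = 18.
|A∩B|: x∈[4,6], y∈[4,7] → 2·3 = 6.
|A ∪ B| = 32 − 6 = 26.00.

26.00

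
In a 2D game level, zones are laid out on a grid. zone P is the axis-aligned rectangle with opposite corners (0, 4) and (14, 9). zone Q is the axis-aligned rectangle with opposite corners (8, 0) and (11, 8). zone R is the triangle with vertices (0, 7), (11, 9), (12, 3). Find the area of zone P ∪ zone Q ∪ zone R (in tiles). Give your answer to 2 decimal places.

By inclusion–exclusion:
Individual areas: |zone P| = 70, |zone Q| = 24, |zone R| = 34.
|zone P∩zone Q|: x∈[8,11], y∈[4,8] → 3·4 = 12.
|zone P∩zone R| = 32.5833.
|zone Q∩zone R| = 12.5.
|zone P∩zone Q∩zone R| = 11.8333.
|zone P ∪ zone Q ∪ zone R| = 128 − 57.0833 + 11.8333 = 82.75.

82.75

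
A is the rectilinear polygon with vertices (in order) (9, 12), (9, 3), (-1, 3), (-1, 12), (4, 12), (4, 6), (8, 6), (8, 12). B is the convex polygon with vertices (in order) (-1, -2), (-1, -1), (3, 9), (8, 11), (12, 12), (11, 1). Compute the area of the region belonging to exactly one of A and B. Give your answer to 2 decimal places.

|A| = 66, |B| = 111.5, |A∩B| = 33.525.
|A △ B| = |A| + |B| − 2·|A∩B| = 66 + 111.5 − 67.05 = 110.45.

110.45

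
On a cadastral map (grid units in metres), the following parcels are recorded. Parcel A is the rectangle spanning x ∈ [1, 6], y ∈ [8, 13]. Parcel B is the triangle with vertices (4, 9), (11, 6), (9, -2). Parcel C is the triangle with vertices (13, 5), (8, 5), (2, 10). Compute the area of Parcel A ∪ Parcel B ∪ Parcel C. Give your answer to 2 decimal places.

By inclusion–exclusion:
Individual areas: |Parcel A| = 25, |Parcel B| = 31, |Parcel C| = 12.5.
|Parcel A∩Parcel B| = 0.9156.
|Parcel A∩Parcel C| = 1.9636.
|Parcel B∩Parcel C| = 10.3876.
|Parcel A∩Parcel B∩Parcel C| = 0.9156.
|Parcel A ∪ Parcel B ∪ Parcel C| = 68.5 − 13.2668 + 0.9156 = 56.15.

56.15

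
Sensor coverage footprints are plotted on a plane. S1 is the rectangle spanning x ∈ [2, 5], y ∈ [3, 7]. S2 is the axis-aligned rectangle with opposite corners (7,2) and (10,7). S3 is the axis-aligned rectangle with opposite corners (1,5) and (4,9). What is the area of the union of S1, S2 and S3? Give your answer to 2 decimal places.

35.00

By inclusion–exclusion:
Individual areas: |S1| = 12, |S2| = 15, |S3| = 12.
|S1∩S2| = 0 (no overlap).
|S1∩S3|: x∈[2,4], y∈[5,7] → 2·2 = 4.
|S2∩S3| = 0 (no overlap).
|S1∩S2∩S3| = 0.
|S1 ∪ S2 ∪ S3| = 39 − 4 + 0 = 35.00.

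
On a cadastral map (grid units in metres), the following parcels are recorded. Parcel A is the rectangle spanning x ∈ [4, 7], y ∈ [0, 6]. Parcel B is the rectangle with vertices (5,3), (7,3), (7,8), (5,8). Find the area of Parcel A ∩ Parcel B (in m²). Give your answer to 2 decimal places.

6.00

|Parcel A∩Parcel B|: x∈[5,7], y∈[3,6] → 2·3 = 6.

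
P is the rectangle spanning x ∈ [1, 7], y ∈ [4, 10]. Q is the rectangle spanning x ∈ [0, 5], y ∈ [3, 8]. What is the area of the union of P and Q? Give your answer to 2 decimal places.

By inclusion–exclusion:
Individual areas: |P| = 36, |Q| = 25.
|P∩Q|: x∈[1,5], y∈[4,8] → 4·4 = 16.
|P ∪ Q| = 61 − 16 = 45.00.

45.00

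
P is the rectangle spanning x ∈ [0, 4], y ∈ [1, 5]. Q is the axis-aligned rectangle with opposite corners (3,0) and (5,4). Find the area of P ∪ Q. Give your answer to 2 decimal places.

21.00

By inclusion–exclusion:
Individual areas: |P| = 16, |Q| = 8.
|P∩Q|: x∈[3,4], y∈[1,4] → 1·3 = 3.
|P ∪ Q| = 24 − 3 = 21.00.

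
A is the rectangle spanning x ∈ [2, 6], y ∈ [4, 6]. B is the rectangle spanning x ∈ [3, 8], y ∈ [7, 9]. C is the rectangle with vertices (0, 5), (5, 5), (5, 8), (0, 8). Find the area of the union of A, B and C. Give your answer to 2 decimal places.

28.00

By inclusion–exclusion:
Individual areas: |A| = 8, |B| = 10, |C| = 15.
|A∩B| = 0 (no overlap).
|A∩C|: x∈[2,5], y∈[5,6] → 3·1 = 3.
|B∩C|: x∈[3,5], y∈[7,8] → 2·1 = 2.
|A∩B∩C| = 0.
|A ∪ B ∪ C| = 33 − 5 + 0 = 28.00.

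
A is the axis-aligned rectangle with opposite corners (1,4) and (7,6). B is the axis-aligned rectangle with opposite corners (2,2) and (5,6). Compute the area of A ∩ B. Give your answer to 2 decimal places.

6.00

|A∩B|: x∈[2,5], y∈[4,6] → 3·2 = 6.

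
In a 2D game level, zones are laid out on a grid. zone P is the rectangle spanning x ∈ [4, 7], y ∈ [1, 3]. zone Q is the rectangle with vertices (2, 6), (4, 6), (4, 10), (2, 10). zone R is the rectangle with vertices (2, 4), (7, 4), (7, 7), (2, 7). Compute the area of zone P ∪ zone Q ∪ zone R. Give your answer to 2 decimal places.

27.00

By inclusion–exclusion:
Individual areas: |zone P| = 6, |zone Q| = 8, |zone R| = 15.
|zone P∩zone Q| = 0 (no overlap).
|zone P∩zone R| = 0 (no overlap).
|zone Q∩zone R|: x∈[2,4], y∈[6,7] → 2·1 = 2.
|zone P∩zone Q∩zone R| = 0.
|zone P ∪ zone Q ∪ zone R| = 29 − 2 + 0 = 27.00.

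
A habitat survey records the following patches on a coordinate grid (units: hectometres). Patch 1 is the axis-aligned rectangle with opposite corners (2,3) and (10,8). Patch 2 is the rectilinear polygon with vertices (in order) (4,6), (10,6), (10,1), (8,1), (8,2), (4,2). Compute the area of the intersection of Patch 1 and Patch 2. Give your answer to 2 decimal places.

18.00

The intersection is the polygon with vertices (10,3), (4,3), (4,6), (10,6).
By the shoelace formula its area is 18.00.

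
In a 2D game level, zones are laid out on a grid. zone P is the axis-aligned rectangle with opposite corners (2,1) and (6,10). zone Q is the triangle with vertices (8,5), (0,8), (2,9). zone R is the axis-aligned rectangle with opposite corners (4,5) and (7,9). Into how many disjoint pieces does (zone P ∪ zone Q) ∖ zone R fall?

(zone P ∪ zone Q) ∖ zone R splits into 2 disjoint pieces (area 29.75, area 0.1458).

2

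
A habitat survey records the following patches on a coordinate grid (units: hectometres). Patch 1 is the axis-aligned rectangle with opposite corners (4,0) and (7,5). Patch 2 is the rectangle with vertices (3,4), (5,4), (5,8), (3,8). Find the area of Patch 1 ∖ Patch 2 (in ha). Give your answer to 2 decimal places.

14.00

|Patch 1∩Patch 2|: x∈[4,5], y∈[4,5] → 1·1 = 1.
|Patch 1| = 15.
|Patch 1 ∖ Patch 2| = |Patch 1| − |Patch 1∩Patch 2| = 15 − 1 = 14.00.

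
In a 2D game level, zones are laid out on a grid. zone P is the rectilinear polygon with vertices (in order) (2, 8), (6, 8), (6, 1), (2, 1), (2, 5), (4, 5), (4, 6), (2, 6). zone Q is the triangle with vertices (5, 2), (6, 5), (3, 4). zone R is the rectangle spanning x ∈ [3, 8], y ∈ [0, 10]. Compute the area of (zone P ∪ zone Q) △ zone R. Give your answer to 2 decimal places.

36.00

|zone P ∪ zone Q| = 26.
|(zone P ∪ zone Q) ∩ zone R| = 20.
|(zone P ∪ zone Q) △ zone R| = 26 + 50 − 40 = 36.00.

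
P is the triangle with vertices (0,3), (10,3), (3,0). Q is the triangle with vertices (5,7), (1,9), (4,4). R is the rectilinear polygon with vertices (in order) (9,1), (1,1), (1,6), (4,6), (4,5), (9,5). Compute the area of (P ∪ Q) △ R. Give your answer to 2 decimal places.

|P ∪ Q| = 22.
|(P ∪ Q) ∩ R| = 13.9857.
|(P ∪ Q) △ R| = 22 + 35 − 27.9714 = 29.03.

29.03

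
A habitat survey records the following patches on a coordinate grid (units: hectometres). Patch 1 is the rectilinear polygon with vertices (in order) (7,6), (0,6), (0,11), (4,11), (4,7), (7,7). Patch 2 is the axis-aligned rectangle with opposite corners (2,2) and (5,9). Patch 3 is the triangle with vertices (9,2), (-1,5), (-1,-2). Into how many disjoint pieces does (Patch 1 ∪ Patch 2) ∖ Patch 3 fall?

1

(Patch 1 ∪ Patch 2) ∖ Patch 3 is a single connected region.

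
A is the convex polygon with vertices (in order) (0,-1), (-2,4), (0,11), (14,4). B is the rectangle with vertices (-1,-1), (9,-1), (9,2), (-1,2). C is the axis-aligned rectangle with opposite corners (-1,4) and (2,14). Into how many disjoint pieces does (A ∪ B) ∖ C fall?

1

(A ∪ B) ∖ C is a single connected region.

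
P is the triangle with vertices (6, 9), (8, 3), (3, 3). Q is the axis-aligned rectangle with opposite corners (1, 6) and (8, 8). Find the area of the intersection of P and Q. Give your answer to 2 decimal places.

The intersection is the polygon with vertices (7,6), (4.5,6), (5.5,8), (6.333,8).
By the shoelace formula its area is 3.33.

3.33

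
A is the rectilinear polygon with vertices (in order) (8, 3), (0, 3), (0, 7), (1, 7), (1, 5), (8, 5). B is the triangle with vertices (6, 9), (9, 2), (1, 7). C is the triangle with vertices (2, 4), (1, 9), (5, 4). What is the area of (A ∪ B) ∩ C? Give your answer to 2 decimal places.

|A ∪ B| = 34.1952.
|(A ∪ B) ∩ C| = 4.60.

4.60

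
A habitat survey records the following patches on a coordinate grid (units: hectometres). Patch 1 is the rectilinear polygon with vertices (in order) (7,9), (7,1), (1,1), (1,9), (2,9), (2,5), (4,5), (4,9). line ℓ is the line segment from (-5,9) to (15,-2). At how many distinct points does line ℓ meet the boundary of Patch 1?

The segment meets the boundary at (7,2.4), (2.273,5), (2,5.15), (1,5.7).

4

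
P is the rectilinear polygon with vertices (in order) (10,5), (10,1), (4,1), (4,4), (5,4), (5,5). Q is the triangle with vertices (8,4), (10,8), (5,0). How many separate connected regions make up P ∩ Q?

P ∩ Q is a single connected region.

1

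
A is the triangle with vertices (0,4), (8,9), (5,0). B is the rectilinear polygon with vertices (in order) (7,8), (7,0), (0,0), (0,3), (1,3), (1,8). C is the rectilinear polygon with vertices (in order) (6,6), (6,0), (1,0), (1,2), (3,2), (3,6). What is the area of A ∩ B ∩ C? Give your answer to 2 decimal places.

The intersection is the polygon with vertices (5,0), (2.5,2), (3,2), (3,5.875), (3.2,6), (6,6), (6,3).
By the shoelace formula its area is 14.99.

14.99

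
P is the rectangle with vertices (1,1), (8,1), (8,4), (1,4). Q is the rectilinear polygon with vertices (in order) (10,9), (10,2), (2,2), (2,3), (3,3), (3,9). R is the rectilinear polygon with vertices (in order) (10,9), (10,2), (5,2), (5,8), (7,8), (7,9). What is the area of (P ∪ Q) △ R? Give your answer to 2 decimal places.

|P ∪ Q| = 60.
|(P ∪ Q) ∩ R| = 33.
|(P ∪ Q) △ R| = 60 + 33 − 66 = 27.00.

27.00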